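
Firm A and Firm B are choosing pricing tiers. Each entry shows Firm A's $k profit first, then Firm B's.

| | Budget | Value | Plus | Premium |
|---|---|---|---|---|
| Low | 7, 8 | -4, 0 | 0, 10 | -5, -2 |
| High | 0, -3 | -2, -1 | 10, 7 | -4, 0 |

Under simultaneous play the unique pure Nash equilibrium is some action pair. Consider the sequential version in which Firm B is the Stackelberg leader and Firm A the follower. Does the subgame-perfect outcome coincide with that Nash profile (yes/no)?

Solve by backward induction (Firm B leads).
- Budget → Firm A plays Low (best of 7, 0); Firm B gets 8.
- Value → Firm A plays High (best of -4, -2); Firm B gets -1.
- Plus → Firm A plays High (best of 0, 10); Firm B gets 7.
- Premium → Firm A plays High (best of -5, -4); Firm B gets 0.
Among 8, -1, 7, 0, the best is 8 at Budget. Subgame-perfect outcome: (Low, Budget) with payoffs (7, 8).
For the simultaneous game, intersect best replies.
Firm A's best replies: Budget→Low; Value→High; Plus→High; Premium→High.
Firm B's best replies: Low→Plus; High→Plus.
Only (High, Plus) has each player best-responding; Nash payoffs (10, 7).
Sequential outcome (Low, Budget) differs from the Nash profile (High, Plus).

no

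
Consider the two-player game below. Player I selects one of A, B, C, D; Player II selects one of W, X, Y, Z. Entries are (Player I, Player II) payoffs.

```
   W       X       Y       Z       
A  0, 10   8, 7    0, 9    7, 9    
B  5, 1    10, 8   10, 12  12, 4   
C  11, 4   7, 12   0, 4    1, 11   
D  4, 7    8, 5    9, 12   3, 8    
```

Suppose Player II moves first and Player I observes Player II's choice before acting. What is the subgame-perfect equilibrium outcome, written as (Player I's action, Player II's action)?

(B, Y)

Work backward from Player I's decision.
- W: BR = C, leader payoff 4.
- X: BR = B, leader payoff 8.
- Y: BR = B, leader payoff 12.
- Z: BR = B, leader payoff 4.
Maximizing over 4, 8, 12, 4, Player II chooses Y. Subgame-perfect outcome: (B, Y) with payoffs (10, 12).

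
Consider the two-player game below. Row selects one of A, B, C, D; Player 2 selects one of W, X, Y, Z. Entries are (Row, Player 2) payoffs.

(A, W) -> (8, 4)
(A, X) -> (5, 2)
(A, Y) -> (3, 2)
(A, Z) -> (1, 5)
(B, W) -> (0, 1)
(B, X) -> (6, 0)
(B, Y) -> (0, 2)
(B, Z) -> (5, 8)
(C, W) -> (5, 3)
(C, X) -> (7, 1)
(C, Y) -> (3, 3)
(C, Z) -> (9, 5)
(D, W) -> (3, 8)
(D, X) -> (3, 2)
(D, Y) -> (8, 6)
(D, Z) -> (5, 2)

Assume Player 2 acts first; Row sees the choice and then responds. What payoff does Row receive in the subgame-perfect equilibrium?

Backward induction with Player 2 moving first.
- W: BR = A, leader payoff 4.
- X: BR = C, leader payoff 1.
- Y: BR = D, leader payoff 6.
- Z: BR = C, leader payoff 5.
Maximizing over 4, 1, 6, 5, Player 2 chooses Y. Subgame-perfect outcome: (D, Y) with payoffs (8, 6).

8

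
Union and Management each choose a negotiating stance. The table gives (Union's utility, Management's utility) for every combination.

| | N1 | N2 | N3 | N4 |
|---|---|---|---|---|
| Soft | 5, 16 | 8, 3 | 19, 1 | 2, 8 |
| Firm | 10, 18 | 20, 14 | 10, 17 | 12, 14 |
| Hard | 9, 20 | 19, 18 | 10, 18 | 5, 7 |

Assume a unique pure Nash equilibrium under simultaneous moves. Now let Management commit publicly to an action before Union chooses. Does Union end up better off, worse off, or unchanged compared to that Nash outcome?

unchanged

Backward induction with Management moving first.
- N1: Union compares 5, 10, 9 and picks Firm; Management would get 18.
- N2: Union compares 8, 20, 19 and picks Firm; Management would get 14.
- N3: Union compares 19, 10, 10 and picks Soft; Management would get 1.
- N4: Union compares 2, 12, 5 and picks Firm; Management would get 14.
Management's induced payoffs are 18, 14, 1, 14, so Management commits to N1. Subgame-perfect outcome: (Firm, N1) with payoffs (10, 18).
Now find the simultaneous Nash equilibrium.
Union's best replies: N1→Firm; N2→Firm; N3→Soft; N4→Firm.
Management's best replies: Soft→N1; Firm→N1; Hard→N1.
Only (Firm, N1) has each player best-responding; Nash payoffs (10, 18).
Union earns 10 sequentially versus 10 at the Nash outcome: unchanged.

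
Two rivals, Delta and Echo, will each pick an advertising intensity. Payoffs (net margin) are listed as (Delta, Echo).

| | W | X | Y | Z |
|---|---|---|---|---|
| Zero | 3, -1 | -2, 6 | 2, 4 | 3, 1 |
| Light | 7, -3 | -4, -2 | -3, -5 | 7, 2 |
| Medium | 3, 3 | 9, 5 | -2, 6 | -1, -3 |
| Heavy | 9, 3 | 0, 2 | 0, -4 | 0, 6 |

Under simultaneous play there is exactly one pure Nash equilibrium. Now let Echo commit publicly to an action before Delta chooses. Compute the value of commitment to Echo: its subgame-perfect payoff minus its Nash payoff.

Backward induction with Echo moving first.
- W: Delta compares 3, 7, 3, 9 and picks Heavy; Echo would get 3.
- X: Delta compares -2, -4, 9, 0 and picks Medium; Echo would get 5.
- Y: Delta compares 2, -3, -2, 0 and picks Zero; Echo would get 4.
- Z: Delta compares 3, 7, -1, 0 and picks Light; Echo would get 2.
Among 3, 5, 4, 2, the best is 5 at X. Subgame-perfect outcome: (Medium, X) with payoffs (9, 5).
For the simultaneous game, intersect best replies.
Delta's best replies: W→Heavy; X→Medium; Y→Zero; Z→Light.
Echo's best replies: Zero→X; Light→Z; Medium→Y; Heavy→Z.
The unique mutual best reply is (Light, Z), giving (7, 2).
Echo's commitment gain: 5 − 2 = 3.

3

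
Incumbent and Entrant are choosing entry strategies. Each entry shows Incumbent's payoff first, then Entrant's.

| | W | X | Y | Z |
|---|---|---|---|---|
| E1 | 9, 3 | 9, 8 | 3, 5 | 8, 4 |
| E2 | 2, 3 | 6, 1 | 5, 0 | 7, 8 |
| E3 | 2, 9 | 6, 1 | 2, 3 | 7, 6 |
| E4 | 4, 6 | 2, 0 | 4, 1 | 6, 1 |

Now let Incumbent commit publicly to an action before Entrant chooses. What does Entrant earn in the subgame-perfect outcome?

Entrant best-responds to each possible Incumbent move:
- E1 → Entrant plays X (best of 3, 8, 5, 4); Incumbent gets 9.
- E2 → Entrant plays Z (best of 3, 1, 0, 8); Incumbent gets 7.
- E3 → Entrant plays W (best of 9, 1, 3, 6); Incumbent gets 2.
- E4 → Entrant plays W (best of 6, 0, 1, 1); Incumbent gets 4.
Among 9, 7, 2, 4, the best is 9 at E1. Subgame-perfect outcome: (E1, X) with payoffs (9, 8).

8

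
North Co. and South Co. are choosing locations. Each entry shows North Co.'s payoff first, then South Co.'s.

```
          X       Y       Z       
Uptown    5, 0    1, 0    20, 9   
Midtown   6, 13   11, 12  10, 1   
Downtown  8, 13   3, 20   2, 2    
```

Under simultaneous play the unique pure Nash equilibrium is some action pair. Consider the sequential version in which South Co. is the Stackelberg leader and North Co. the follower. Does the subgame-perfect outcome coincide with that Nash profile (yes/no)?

no

Solve by backward induction (South Co. leads).
- X → North Co. plays Downtown (best of 5, 6, 8); South Co. gets 13.
- Y → North Co. plays Midtown (best of 1, 11, 3); South Co. gets 12.
- Z → North Co. plays Uptown (best of 20, 10, 2); South Co. gets 9.
Maximizing over 13, 12, 9, South Co. chooses X. Subgame-perfect outcome: (Downtown, X) with payoffs (8, 13).
Under simultaneous play:
North Co.'s best replies: X→Downtown; Y→Midtown; Z→Uptown.
South Co.'s best replies: Uptown→Z; Midtown→X; Downtown→Y.
Only (Uptown, Z) has each player best-responding; Nash payoffs (20, 9).
Sequential outcome (Downtown, X) differs from the Nash profile (Uptown, Z).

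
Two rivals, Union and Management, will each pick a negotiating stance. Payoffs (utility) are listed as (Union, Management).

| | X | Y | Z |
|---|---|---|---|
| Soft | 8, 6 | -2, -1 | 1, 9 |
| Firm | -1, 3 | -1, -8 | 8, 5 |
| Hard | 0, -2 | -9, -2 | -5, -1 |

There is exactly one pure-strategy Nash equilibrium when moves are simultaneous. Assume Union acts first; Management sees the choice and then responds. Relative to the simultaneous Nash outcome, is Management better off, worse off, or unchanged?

unchanged

Work backward from Management's decision.
- Soft → Management plays Z (best of 6, -1, 9); Union gets 1.
- Firm → Management plays Z (best of 3, -8, 5); Union gets 8.
- Hard → Management plays Z (best of -2, -2, -1); Union gets -5.
Among 1, 8, -5, the best is 8 at Firm. Subgame-perfect outcome: (Firm, Z) with payoffs (8, 5).
Under simultaneous play:
Union's best replies: X→Soft; Y→Firm; Z→Firm.
Management's best replies: Soft→Z; Firm→Z; Hard→Z.
The unique mutual best reply is (Firm, Z), giving (8, 5).
Management earns 5 sequentially versus 5 at the Nash outcome: unchanged.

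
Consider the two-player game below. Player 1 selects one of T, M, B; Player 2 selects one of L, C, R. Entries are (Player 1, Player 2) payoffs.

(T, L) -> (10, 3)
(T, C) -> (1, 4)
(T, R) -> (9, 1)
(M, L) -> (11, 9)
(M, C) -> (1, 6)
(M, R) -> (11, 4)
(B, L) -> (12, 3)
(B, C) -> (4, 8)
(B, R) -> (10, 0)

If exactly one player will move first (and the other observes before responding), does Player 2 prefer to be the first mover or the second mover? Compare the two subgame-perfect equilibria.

If Player 1 leads: Player 2's best replies are T→C, M→L, B→C; Player 1's induced payoffs 1, 11, 4; outcome (M, L), payoffs (11, 9).
If Player 2 leads: Player 1's best replies are L→B, C→B, R→M; Player 2's induced payoffs 3, 8, 4; outcome (B, C), payoffs (4, 8).
Player 2 gets 8 moving first and 9 moving second, so Player 2 prefers to move second.

second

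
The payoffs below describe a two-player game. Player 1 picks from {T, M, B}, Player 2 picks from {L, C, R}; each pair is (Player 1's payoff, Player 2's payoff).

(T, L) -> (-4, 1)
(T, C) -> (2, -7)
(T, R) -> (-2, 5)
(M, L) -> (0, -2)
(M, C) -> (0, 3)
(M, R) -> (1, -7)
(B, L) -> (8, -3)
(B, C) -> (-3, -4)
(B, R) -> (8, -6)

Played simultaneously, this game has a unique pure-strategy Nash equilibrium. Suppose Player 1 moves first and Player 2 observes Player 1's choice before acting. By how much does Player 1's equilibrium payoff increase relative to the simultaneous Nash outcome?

0

Player 2 best-responds to each possible Player 1 move:
- T: BR = R, leader payoff -2.
- M: BR = C, leader payoff 0.
- B: BR = L, leader payoff 8.
Player 1's induced payoffs are -2, 0, 8, so Player 1 commits to B. Subgame-perfect outcome: (B, L) with payoffs (8, -3).
Under simultaneous play:
Player 1's best replies: L→B; C→T; R→B.
Player 2's best replies: T→R; M→C; B→L.
The unique mutual best reply is (B, L), giving (8, -3).
Player 1's commitment gain: 8 − 8 = 0.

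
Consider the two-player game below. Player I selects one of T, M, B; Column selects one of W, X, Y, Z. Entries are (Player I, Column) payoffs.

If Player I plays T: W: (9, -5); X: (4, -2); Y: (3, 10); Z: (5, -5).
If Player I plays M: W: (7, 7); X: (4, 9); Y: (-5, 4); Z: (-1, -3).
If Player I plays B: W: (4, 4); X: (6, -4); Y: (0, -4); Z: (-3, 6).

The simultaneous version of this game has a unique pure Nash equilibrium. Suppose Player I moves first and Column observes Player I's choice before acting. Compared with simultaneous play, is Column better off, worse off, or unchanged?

worse off

Solve by backward induction (Player I leads).
- T: Column compares -5, -2, 10, -5 and picks Y; Player I would get 3.
- M: Column compares 7, 9, 4, -3 and picks X; Player I would get 4.
- B: Column compares 4, -4, -4, 6 and picks Z; Player I would get -3.
Among 3, 4, -3, the best is 4 at M. Subgame-perfect outcome: (M, X) with payoffs (4, 9).
Under simultaneous play:
Player I's best replies: W→T; X→B; Y→T; Z→T.
Column's best replies: T→Y; M→X; B→Z.
The unique mutual best reply is (T, Y), giving (3, 10).
Column earns 9 sequentially versus 10 at the Nash outcome: worse off.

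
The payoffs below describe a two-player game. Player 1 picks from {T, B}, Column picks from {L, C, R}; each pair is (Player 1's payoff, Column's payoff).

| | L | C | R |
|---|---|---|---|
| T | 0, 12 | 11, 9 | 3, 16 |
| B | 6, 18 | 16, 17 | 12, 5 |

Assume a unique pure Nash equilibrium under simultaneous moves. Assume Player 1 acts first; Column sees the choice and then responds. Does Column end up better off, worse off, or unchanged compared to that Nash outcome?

Backward induction with Player 1 moving first.
- T: Column compares 12, 9, 16 and picks R; Player 1 would get 3.
- B: Column compares 18, 17, 5 and picks L; Player 1 would get 6.
Maximizing over 3, 6, Player 1 chooses B. Subgame-perfect outcome: (B, L) with payoffs (6, 18).
Now find the simultaneous Nash equilibrium.
Player 1's best replies: L→B; C→B; R→B.
Column's best replies: T→R; B→L.
The unique mutual best reply is (B, L), giving (6, 18).
Column earns 18 sequentially versus 18 at the Nash outcome: unchanged.

unchanged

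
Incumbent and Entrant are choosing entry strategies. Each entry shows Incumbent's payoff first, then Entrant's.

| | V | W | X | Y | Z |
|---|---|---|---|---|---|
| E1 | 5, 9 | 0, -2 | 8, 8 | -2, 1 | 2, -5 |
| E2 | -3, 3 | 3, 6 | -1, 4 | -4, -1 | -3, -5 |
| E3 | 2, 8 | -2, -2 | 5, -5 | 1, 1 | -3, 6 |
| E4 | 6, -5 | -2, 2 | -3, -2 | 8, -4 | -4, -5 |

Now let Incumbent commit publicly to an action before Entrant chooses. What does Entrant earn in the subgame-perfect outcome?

9

Work backward from Entrant's decision.
- E1: Entrant compares 9, -2, 8, 1, -5 and picks V; Incumbent would get 5.
- E2: Entrant compares 3, 6, 4, -1, -5 and picks W; Incumbent would get 3.
- E3: Entrant compares 8, -2, -5, 1, 6 and picks V; Incumbent would get 2.
- E4: Entrant compares -5, 2, -2, -4, -5 and picks W; Incumbent would get -2.
Maximizing over 5, 3, 2, -2, Incumbent chooses E1. Subgame-perfect outcome: (E1, V) with payoffs (5, 9).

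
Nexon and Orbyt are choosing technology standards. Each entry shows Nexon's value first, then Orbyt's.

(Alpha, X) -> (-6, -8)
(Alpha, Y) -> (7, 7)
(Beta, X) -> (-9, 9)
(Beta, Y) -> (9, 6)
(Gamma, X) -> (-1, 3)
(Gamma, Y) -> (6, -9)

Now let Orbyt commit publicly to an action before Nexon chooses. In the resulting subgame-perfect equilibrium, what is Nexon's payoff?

9

Solve by backward induction (Orbyt leads).
- X: Nexon compares -6, -9, -1 and picks Gamma; Orbyt would get 3.
- Y: Nexon compares 7, 9, 6 and picks Beta; Orbyt would get 6.
Orbyt's induced payoffs are 3, 6, so Orbyt commits to Y. Subgame-perfect outcome: (Beta, Y) with payoffs (9, 6).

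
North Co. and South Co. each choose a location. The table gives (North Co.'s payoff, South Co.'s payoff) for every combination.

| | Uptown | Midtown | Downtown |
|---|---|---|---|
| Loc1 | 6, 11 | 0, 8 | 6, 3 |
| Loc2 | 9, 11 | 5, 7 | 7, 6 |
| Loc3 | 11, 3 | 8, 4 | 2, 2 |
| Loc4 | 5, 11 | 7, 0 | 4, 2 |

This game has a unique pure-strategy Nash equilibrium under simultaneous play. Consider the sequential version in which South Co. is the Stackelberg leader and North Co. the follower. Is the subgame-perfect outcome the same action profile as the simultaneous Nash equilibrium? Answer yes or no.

no

Backward induction with South Co. moving first.
- Uptown: North Co. compares 6, 9, 11, 5 and picks Loc3; South Co. would get 3.
- Midtown: North Co. compares 0, 5, 8, 7 and picks Loc3; South Co. would get 4.
- Downtown: North Co. compares 6, 7, 2, 4 and picks Loc2; South Co. would get 6.
Among 3, 4, 6, the best is 6 at Downtown. Subgame-perfect outcome: (Loc2, Downtown) with payoffs (7, 6).
Now find the simultaneous Nash equilibrium.
North Co.'s best replies: Uptown→Loc3; Midtown→Loc3; Downtown→Loc2.
South Co.'s best replies: Loc1→Uptown; Loc2→Uptown; Loc3→Midtown; Loc4→Uptown.
Only (Loc3, Midtown) has each player best-responding; Nash payoffs (8, 4).
Sequential outcome (Loc2, Downtown) differs from the Nash profile (Loc3, Midtown).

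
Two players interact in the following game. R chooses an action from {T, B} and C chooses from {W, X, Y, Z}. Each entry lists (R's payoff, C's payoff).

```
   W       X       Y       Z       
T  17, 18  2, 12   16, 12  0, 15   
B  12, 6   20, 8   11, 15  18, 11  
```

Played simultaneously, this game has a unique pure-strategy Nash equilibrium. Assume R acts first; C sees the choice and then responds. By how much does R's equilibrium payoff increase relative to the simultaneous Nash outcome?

Solve by backward induction (R leads).
- T: BR = W, leader payoff 17.
- B: BR = Y, leader payoff 11.
Maximizing over 17, 11, R chooses T. Subgame-perfect outcome: (T, W) with payoffs (17, 18).
For the simultaneous game, intersect best replies.
R's best replies: W→T; X→B; Y→T; Z→B.
C's best replies: T→W; B→Y.
The unique mutual best reply is (T, W), giving (17, 18).
R's commitment gain: 17 − 17 = 0.

0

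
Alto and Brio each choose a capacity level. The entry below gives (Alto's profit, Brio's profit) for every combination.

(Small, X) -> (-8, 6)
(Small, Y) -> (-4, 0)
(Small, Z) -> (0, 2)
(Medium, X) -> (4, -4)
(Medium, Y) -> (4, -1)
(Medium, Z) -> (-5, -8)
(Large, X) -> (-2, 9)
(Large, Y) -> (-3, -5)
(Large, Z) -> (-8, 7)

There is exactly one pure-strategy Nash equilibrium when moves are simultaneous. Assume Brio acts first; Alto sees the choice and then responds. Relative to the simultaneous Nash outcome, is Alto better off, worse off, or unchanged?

worse off

Alto best-responds to each possible Brio move:
- X: Alto compares -8, 4, -2 and picks Medium; Brio would get -4.
- Y: Alto compares -4, 4, -3 and picks Medium; Brio would get -1.
- Z: Alto compares 0, -5, -8 and picks Small; Brio would get 2.
Maximizing over -4, -1, 2, Brio chooses Z. Subgame-perfect outcome: (Small, Z) with payoffs (0, 2).
Now find the simultaneous Nash equilibrium.
Alto's best replies: X→Medium; Y→Medium; Z→Small.
Brio's best replies: Small→X; Medium→Y; Large→X.
The unique mutual best reply is (Medium, Y), giving (4, -1).
Alto earns 0 sequentially versus 4 at the Nash outcome: worse off.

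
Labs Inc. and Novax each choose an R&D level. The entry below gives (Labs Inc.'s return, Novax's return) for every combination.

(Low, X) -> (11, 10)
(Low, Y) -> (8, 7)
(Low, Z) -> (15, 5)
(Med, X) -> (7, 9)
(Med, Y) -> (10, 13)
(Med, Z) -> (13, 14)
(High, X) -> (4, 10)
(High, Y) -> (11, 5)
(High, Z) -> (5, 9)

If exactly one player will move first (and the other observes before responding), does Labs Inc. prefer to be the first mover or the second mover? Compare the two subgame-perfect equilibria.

If Labs Inc. leads: Novax's best replies are Low→X, Med→Z, High→X; Labs Inc.'s induced payoffs 11, 13, 4; outcome (Med, Z), payoffs (13, 14).
If Novax leads: Labs Inc.'s best replies are X→Low, Y→High, Z→Low; Novax's induced payoffs 10, 5, 5; outcome (Low, X), payoffs (11, 10).
Labs Inc. gets 13 moving first and 11 moving second, so Labs Inc. prefers to move first.

first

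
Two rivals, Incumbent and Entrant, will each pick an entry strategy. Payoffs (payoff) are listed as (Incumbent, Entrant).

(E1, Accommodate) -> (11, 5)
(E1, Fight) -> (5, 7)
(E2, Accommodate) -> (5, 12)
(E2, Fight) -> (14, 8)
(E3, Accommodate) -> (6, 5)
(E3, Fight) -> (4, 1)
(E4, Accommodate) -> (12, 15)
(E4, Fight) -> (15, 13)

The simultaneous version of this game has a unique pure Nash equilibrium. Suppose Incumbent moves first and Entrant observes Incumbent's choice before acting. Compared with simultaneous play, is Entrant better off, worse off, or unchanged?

Solve by backward induction (Incumbent leads).
- E1 → Entrant plays Fight (best of 5, 7); Incumbent gets 5.
- E2 → Entrant plays Accommodate (best of 12, 8); Incumbent gets 5.
- E3 → Entrant plays Accommodate (best of 5, 1); Incumbent gets 6.
- E4 → Entrant plays Accommodate (best of 15, 13); Incumbent gets 12.
Among 5, 5, 6, 12, the best is 12 at E4. Subgame-perfect outcome: (E4, Accommodate) with payoffs (12, 15).
For the simultaneous game, intersect best replies.
Incumbent's best replies: Accommodate→E4; Fight→E4.
Entrant's best replies: E1→Fight; E2→Accommodate; E3→Accommodate; E4→Accommodate.
The unique mutual best reply is (E4, Accommodate), giving (12, 15).
Entrant earns 15 sequentially versus 15 at the Nash outcome: unchanged.

unchanged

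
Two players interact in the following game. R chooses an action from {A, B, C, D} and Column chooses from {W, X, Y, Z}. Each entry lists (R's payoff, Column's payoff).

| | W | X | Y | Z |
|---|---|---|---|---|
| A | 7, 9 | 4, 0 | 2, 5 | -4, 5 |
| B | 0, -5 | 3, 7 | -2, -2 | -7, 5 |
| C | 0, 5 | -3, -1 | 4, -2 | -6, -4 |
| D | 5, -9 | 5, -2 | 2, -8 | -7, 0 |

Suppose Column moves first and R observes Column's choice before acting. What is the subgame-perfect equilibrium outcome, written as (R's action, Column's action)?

(A, W)

R best-responds to each possible Column move:
- W: R compares 7, 0, 0, 5 and picks A; Column would get 9.
- X: R compares 4, 3, -3, 5 and picks D; Column would get -2.
- Y: R compares 2, -2, 4, 2 and picks C; Column would get -2.
- Z: R compares -4, -7, -6, -7 and picks A; Column would get 5.
Maximizing over 9, -2, -2, 5, Column chooses W. Subgame-perfect outcome: (A, W) with payoffs (7, 9).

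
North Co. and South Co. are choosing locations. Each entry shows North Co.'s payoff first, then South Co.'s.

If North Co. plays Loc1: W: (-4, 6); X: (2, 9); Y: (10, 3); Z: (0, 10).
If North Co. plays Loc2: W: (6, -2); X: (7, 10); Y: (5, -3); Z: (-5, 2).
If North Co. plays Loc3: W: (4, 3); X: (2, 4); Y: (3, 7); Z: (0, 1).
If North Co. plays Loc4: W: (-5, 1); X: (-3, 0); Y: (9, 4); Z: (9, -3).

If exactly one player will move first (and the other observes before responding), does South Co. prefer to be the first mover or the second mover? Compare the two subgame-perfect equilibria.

If North Co. leads: South Co.'s best replies are Loc1→Z, Loc2→X, Loc3→Y, Loc4→Y; North Co.'s induced payoffs 0, 7, 3, 9; outcome (Loc4, Y), payoffs (9, 4).
If South Co. leads: North Co.'s best replies are W→Loc2, X→Loc2, Y→Loc1, Z→Loc4; South Co.'s induced payoffs -2, 10, 3, -3; outcome (Loc2, X), payoffs (7, 10).
South Co. gets 10 moving first and 4 moving second, so South Co. prefers to move first.

first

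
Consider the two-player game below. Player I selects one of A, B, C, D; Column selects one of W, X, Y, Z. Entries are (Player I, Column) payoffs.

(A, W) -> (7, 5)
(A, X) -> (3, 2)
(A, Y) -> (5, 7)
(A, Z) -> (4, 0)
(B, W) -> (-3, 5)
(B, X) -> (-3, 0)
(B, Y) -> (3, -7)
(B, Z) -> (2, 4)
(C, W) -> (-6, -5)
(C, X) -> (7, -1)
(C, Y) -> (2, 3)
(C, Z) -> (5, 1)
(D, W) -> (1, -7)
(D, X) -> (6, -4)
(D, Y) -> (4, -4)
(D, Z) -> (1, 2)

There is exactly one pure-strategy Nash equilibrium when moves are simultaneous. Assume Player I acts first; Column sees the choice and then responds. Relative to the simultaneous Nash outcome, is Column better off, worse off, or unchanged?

Column best-responds to each possible Player I move:
- A → Column plays Y (best of 5, 2, 7, 0); Player I gets 5.
- B → Column plays W (best of 5, 0, -7, 4); Player I gets -3.
- C → Column plays Y (best of -5, -1, 3, 1); Player I gets 2.
- D → Column plays Z (best of -7, -4, -4, 2); Player I gets 1.
Among 5, -3, 2, 1, the best is 5 at A. Subgame-perfect outcome: (A, Y) with payoffs (5, 7).
Under simultaneous play:
Player I's best replies: W→A; X→C; Y→A; Z→C.
Column's best replies: A→Y; B→W; C→Y; D→Z.
The unique mutual best reply is (A, Y), giving (5, 7).
Column earns 7 sequentially versus 7 at the Nash outcome: unchanged.

unchanged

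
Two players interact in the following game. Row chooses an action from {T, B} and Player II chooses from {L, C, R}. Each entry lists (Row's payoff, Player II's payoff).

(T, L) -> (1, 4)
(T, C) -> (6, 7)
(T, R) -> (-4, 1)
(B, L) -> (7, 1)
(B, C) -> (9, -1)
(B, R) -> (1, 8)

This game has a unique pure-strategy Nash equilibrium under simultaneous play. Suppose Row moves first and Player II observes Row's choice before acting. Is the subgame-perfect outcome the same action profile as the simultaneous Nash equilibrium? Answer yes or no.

Solve by backward induction (Row leads).
- T: Player II compares 4, 7, 1 and picks C; Row would get 6.
- B: Player II compares 1, -1, 8 and picks R; Row would get 1.
Row's induced payoffs are 6, 1, so Row commits to T. Subgame-perfect outcome: (T, C) with payoffs (6, 7).
Now find the simultaneous Nash equilibrium.
Row's best replies: L→B; C→B; R→B.
Player II's best replies: T→C; B→R.
The unique mutual best reply is (B, R), giving (1, 8).
Sequential outcome (T, C) differs from the Nash profile (B, R).

no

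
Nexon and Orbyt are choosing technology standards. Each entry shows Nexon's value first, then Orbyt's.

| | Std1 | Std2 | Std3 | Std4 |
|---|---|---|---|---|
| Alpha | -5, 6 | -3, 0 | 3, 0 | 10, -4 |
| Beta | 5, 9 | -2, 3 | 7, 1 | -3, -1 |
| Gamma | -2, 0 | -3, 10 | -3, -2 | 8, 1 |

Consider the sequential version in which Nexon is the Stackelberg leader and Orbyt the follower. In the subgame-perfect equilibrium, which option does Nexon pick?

Solve by backward induction (Nexon leads).
- Alpha → Orbyt plays Std1 (best of 6, 0, 0, -4); Nexon gets -5.
- Beta → Orbyt plays Std1 (best of 9, 3, 1, -1); Nexon gets 5.
- Gamma → Orbyt plays Std2 (best of 0, 10, -2, 1); Nexon gets -3.
Among -5, 5, -3, the best is 5 at Beta. Subgame-perfect outcome: (Beta, Std1) with payoffs (5, 9).

Beta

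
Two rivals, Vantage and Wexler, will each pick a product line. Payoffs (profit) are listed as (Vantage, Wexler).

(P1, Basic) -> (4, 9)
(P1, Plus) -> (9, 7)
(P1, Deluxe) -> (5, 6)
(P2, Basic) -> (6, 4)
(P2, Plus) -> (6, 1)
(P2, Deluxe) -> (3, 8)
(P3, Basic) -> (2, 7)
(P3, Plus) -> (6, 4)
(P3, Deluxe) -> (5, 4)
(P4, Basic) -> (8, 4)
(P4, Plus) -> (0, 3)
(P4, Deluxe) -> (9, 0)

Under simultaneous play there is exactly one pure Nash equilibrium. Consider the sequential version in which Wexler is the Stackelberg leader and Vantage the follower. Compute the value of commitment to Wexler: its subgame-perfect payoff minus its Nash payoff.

3

Vantage best-responds to each possible Wexler move:
- Basic → Vantage plays P4 (best of 4, 6, 2, 8); Wexler gets 4.
- Plus → Vantage plays P1 (best of 9, 6, 6, 0); Wexler gets 7.
- Deluxe → Vantage plays P4 (best of 5, 3, 5, 9); Wexler gets 0.
Wexler's induced payoffs are 4, 7, 0, so Wexler commits to Plus. Subgame-perfect outcome: (P1, Plus) with payoffs (9, 7).
For the simultaneous game, intersect best replies.
Vantage's best replies: Basic→P4; Plus→P1; Deluxe→P4.
Wexler's best replies: P1→Basic; P2→Deluxe; P3→Basic; P4→Basic.
Only (P4, Basic) has each player best-responding; Nash payoffs (8, 4).
Wexler's commitment gain: 7 − 4 = 3.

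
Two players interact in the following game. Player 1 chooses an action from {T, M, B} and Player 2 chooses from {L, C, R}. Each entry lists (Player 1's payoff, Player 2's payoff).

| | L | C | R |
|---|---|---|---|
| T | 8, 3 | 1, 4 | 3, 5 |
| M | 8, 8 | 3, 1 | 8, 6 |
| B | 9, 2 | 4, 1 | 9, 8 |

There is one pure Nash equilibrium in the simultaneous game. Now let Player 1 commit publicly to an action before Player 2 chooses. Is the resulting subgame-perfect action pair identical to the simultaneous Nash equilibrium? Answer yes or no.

yes

Work backward from Player 2's decision.
- T → Player 2 plays R (best of 3, 4, 5); Player 1 gets 3.
- M → Player 2 plays L (best of 8, 1, 6); Player 1 gets 8.
- B → Player 2 plays R (best of 2, 1, 8); Player 1 gets 9.
Among 3, 8, 9, the best is 9 at B. Subgame-perfect outcome: (B, R) with payoffs (9, 8).
Under simultaneous play:
Player 1's best replies: L→B; C→B; R→B.
Player 2's best replies: T→R; M→L; B→R.
Only (B, R) has each player best-responding; Nash payoffs (9, 8).
Sequential outcome (B, R) coincides with the Nash profile (B, R).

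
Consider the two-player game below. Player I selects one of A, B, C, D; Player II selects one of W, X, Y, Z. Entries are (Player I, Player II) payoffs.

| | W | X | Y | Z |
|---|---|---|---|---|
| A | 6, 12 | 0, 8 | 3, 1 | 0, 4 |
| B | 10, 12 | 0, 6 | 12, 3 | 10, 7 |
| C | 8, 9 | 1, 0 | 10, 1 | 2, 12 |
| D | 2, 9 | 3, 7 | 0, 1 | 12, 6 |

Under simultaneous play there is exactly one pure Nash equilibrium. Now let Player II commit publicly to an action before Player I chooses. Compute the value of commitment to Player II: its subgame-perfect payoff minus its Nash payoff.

0

Solve by backward induction (Player II leads).
- W → Player I plays B (best of 6, 10, 8, 2); Player II gets 12.
- X → Player I plays D (best of 0, 0, 1, 3); Player II gets 7.
- Y → Player I plays B (best of 3, 12, 10, 0); Player II gets 3.
- Z → Player I plays D (best of 0, 10, 2, 12); Player II gets 6.
Among 12, 7, 3, 6, the best is 12 at W. Subgame-perfect outcome: (B, W) with payoffs (10, 12).
Now find the simultaneous Nash equilibrium.
Player I's best replies: W→B; X→D; Y→B; Z→D.
Player II's best replies: A→W; B→W; C→Z; D→W.
Only (B, W) has each player best-responding; Nash payoffs (10, 12).
Player II's commitment gain: 12 − 12 = 0.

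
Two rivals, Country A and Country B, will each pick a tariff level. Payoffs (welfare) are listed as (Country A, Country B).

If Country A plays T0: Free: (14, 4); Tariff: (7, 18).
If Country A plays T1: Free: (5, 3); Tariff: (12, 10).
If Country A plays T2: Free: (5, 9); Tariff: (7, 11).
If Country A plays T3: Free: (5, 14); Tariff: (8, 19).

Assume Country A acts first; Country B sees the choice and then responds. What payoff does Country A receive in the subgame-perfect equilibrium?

12

Work backward from Country B's decision.
- T0 → Country B plays Tariff (best of 4, 18); Country A gets 7.
- T1 → Country B plays Tariff (best of 3, 10); Country A gets 12.
- T2 → Country B plays Tariff (best of 9, 11); Country A gets 7.
- T3 → Country B plays Tariff (best of 14, 19); Country A gets 8.
Among 7, 12, 7, 8, the best is 12 at T1. Subgame-perfect outcome: (T1, Tariff) with payoffs (12, 10).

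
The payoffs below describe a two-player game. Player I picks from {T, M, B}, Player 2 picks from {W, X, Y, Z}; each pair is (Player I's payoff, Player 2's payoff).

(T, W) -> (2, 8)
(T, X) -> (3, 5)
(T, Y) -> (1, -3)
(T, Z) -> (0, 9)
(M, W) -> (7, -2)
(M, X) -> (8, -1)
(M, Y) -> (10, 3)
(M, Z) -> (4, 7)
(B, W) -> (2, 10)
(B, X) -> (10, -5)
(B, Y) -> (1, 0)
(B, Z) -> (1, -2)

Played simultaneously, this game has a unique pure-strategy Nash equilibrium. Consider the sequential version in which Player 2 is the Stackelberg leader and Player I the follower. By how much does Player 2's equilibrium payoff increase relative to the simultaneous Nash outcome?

0

Work backward from Player I's decision.
- W → Player I plays M (best of 2, 7, 2); Player 2 gets -2.
- X → Player I plays B (best of 3, 8, 10); Player 2 gets -5.
- Y → Player I plays M (best of 1, 10, 1); Player 2 gets 3.
- Z → Player I plays M (best of 0, 4, 1); Player 2 gets 7.
Maximizing over -2, -5, 3, 7, Player 2 chooses Z. Subgame-perfect outcome: (M, Z) with payoffs (4, 7).
For the simultaneous game, intersect best replies.
Player I's best replies: W→M; X→B; Y→M; Z→M.
Player 2's best replies: T→Z; M→Z; B→W.
Only (M, Z) has each player best-responding; Nash payoffs (4, 7).
Player 2's commitment gain: 7 − 7 = 0.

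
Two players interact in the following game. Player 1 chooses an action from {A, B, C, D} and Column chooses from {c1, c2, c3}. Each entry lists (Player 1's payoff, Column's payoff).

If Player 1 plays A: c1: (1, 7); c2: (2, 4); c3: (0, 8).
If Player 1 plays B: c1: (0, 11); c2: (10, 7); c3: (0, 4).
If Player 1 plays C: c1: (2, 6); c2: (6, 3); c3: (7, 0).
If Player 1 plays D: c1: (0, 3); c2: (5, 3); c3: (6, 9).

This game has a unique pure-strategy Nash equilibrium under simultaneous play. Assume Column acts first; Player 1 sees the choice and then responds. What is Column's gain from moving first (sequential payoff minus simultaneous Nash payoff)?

Solve by backward induction (Column leads).
- c1 → Player 1 plays C (best of 1, 0, 2, 0); Column gets 6.
- c2 → Player 1 plays B (best of 2, 10, 6, 5); Column gets 7.
- c3 → Player 1 plays C (best of 0, 0, 7, 6); Column gets 0.
Among 6, 7, 0, the best is 7 at c2. Subgame-perfect outcome: (B, c2) with payoffs (10, 7).
For the simultaneous game, intersect best replies.
Player 1's best replies: c1→C; c2→B; c3→C.
Column's best replies: A→c3; B→c1; C→c1; D→c3.
Only (C, c1) has each player best-responding; Nash payoffs (2, 6).
Column's commitment gain: 7 − 6 = 1.

1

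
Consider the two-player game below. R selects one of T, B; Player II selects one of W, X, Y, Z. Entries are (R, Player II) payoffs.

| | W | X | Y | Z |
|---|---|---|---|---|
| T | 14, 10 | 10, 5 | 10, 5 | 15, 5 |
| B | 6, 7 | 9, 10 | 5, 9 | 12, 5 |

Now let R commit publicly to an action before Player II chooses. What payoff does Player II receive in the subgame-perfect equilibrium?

Backward induction with R moving first.
- T: Player II compares 10, 5, 5, 5 and picks W; R would get 14.
- B: Player II compares 7, 10, 9, 5 and picks X; R would get 9.
Maximizing over 14, 9, R chooses T. Subgame-perfect outcome: (T, W) with payoffs (14, 10).

10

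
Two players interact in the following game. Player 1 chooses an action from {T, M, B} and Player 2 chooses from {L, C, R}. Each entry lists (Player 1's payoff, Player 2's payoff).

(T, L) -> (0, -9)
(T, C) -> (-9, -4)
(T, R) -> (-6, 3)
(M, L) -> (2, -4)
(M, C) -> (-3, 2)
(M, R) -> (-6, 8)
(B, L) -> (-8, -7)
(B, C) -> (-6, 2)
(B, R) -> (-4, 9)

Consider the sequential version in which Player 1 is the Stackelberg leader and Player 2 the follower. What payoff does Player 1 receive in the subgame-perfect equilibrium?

-4

Solve by backward induction (Player 1 leads).
- T → Player 2 plays R (best of -9, -4, 3); Player 1 gets -6.
- M → Player 2 plays R (best of -4, 2, 8); Player 1 gets -6.
- B → Player 2 plays R (best of -7, 2, 9); Player 1 gets -4.
Player 1's induced payoffs are -6, -6, -4, so Player 1 commits to B. Subgame-perfect outcome: (B, R) with payoffs (-4, 9).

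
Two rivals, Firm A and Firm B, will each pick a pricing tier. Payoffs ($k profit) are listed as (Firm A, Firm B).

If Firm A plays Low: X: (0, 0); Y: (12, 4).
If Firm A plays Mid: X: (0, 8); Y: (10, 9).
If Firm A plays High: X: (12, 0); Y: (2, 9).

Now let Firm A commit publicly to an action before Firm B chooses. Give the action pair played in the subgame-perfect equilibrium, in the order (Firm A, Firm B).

Firm B best-responds to each possible Firm A move:
- Low → Firm B plays Y (best of 0, 4); Firm A gets 12.
- Mid → Firm B plays Y (best of 8, 9); Firm A gets 10.
- High → Firm B plays Y (best of 0, 9); Firm A gets 2.
Maximizing over 12, 10, 2, Firm A chooses Low. Subgame-perfect outcome: (Low, Y) with payoffs (12, 4).

(Low, Y)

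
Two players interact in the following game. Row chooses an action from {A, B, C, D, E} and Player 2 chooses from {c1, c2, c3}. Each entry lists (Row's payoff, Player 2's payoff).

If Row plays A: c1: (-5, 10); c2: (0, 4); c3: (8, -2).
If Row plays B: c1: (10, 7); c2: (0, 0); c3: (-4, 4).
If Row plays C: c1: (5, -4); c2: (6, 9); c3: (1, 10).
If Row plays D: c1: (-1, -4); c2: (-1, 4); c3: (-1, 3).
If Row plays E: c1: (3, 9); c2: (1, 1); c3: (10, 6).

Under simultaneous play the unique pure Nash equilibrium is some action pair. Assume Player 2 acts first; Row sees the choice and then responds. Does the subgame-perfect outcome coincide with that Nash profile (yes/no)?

no

Solve by backward induction (Player 2 leads).
- c1 → Row plays B (best of -5, 10, 5, -1, 3); Player 2 gets 7.
- c2 → Row plays C (best of 0, 0, 6, -1, 1); Player 2 gets 9.
- c3 → Row plays E (best of 8, -4, 1, -1, 10); Player 2 gets 6.
Player 2's induced payoffs are 7, 9, 6, so Player 2 commits to c2. Subgame-perfect outcome: (C, c2) with payoffs (6, 9).
Under simultaneous play:
Row's best replies: c1→B; c2→C; c3→E.
Player 2's best replies: A→c1; B→c1; C→c3; D→c2; E→c1.
Only (B, c1) has each player best-responding; Nash payoffs (10, 7).
Sequential outcome (C, c2) differs from the Nash profile (B, c1).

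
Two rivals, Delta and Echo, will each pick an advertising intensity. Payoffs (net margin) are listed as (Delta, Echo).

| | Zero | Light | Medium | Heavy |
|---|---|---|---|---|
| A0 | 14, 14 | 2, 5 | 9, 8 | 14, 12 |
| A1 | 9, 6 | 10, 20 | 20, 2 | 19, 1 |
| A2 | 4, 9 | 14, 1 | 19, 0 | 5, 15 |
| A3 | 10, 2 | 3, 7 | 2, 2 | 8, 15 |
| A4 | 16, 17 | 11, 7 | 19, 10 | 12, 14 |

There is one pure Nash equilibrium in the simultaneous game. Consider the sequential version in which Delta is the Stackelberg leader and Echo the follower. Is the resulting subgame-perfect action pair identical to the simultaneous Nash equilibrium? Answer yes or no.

yes

Echo best-responds to each possible Delta move:
- A0: Echo compares 14, 5, 8, 12 and picks Zero; Delta would get 14.
- A1: Echo compares 6, 20, 2, 1 and picks Light; Delta would get 10.
- A2: Echo compares 9, 1, 0, 15 and picks Heavy; Delta would get 5.
- A3: Echo compares 2, 7, 2, 15 and picks Heavy; Delta would get 8.
- A4: Echo compares 17, 7, 10, 14 and picks Zero; Delta would get 16.
Maximizing over 14, 10, 5, 8, 16, Delta chooses A4. Subgame-perfect outcome: (A4, Zero) with payoffs (16, 17).
For the simultaneous game, intersect best replies.
Delta's best replies: Zero→A4; Light→A2; Medium→A1; Heavy→A1.
Echo's best replies: A0→Zero; A1→Light; A2→Heavy; A3→Heavy; A4→Zero.
Only (A4, Zero) has each player best-responding; Nash payoffs (16, 17).
Sequential outcome (A4, Zero) coincides with the Nash profile (A4, Zero).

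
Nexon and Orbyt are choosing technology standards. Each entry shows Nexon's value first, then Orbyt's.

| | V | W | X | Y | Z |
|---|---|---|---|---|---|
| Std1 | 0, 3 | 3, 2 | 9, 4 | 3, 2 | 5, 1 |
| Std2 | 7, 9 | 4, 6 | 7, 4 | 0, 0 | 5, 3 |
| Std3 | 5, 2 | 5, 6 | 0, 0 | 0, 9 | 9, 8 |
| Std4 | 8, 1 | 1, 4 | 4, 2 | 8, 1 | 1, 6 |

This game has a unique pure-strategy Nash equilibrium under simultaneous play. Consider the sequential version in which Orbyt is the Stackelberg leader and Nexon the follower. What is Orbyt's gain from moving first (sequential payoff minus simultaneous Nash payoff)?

4

Work backward from Nexon's decision.
- V: Nexon compares 0, 7, 5, 8 and picks Std4; Orbyt would get 1.
- W: Nexon compares 3, 4, 5, 1 and picks Std3; Orbyt would get 6.
- X: Nexon compares 9, 7, 0, 4 and picks Std1; Orbyt would get 4.
- Y: Nexon compares 3, 0, 0, 8 and picks Std4; Orbyt would get 1.
- Z: Nexon compares 5, 5, 9, 1 and picks Std3; Orbyt would get 8.
Among 1, 6, 4, 1, 8, the best is 8 at Z. Subgame-perfect outcome: (Std3, Z) with payoffs (9, 8).
For the simultaneous game, intersect best replies.
Nexon's best replies: V→Std4; W→Std3; X→Std1; Y→Std4; Z→Std3.
Orbyt's best replies: Std1→X; Std2→V; Std3→Y; Std4→Z.
The unique mutual best reply is (Std1, X), giving (9, 4).
Orbyt's commitment gain: 8 − 4 = 4.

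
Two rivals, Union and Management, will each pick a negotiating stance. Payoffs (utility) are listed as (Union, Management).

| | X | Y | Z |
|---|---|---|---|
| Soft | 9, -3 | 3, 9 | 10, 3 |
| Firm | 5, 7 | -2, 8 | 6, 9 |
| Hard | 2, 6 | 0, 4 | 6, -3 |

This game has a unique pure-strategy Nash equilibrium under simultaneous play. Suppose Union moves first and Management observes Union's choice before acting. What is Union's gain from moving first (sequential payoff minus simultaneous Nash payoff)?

3

Backward induction with Union moving first.
- Soft: Management compares -3, 9, 3 and picks Y; Union would get 3.
- Firm: Management compares 7, 8, 9 and picks Z; Union would get 6.
- Hard: Management compares 6, 4, -3 and picks X; Union would get 2.
Union's induced payoffs are 3, 6, 2, so Union commits to Firm. Subgame-perfect outcome: (Firm, Z) with payoffs (6, 9).
Now find the simultaneous Nash equilibrium.
Union's best replies: X→Soft; Y→Soft; Z→Soft.
Management's best replies: Soft→Y; Firm→Z; Hard→X.
Only (Soft, Y) has each player best-responding; Nash payoffs (3, 9).
Union's commitment gain: 6 − 3 = 3.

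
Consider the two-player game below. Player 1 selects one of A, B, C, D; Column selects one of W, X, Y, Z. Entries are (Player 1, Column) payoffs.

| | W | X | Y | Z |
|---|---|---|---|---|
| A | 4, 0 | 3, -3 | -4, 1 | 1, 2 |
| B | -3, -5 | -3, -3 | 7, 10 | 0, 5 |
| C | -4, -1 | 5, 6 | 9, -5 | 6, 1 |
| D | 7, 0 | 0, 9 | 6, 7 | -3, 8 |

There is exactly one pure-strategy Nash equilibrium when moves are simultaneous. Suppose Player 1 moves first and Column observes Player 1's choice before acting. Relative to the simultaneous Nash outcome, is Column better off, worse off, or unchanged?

better off

Solve by backward induction (Player 1 leads).
- A → Column plays Z (best of 0, -3, 1, 2); Player 1 gets 1.
- B → Column plays Y (best of -5, -3, 10, 5); Player 1 gets 7.
- C → Column plays X (best of -1, 6, -5, 1); Player 1 gets 5.
- D → Column plays X (best of 0, 9, 7, 8); Player 1 gets 0.
Among 1, 7, 5, 0, the best is 7 at B. Subgame-perfect outcome: (B, Y) with payoffs (7, 10).
For the simultaneous game, intersect best replies.
Player 1's best replies: W→D; X→C; Y→C; Z→C.
Column's best replies: A→Z; B→Y; C→X; D→X.
The unique mutual best reply is (C, X), giving (5, 6).
Column earns 10 sequentially versus 6 at the Nash outcome: better off.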